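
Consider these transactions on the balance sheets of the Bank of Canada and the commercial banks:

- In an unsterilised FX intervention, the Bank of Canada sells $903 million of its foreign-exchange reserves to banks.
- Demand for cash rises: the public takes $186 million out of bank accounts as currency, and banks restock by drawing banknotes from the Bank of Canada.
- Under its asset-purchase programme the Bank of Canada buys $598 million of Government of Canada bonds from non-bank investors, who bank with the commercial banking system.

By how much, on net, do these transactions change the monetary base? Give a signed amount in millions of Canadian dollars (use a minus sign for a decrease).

FX sale $903 million: Bank of Canada balance sheet contracts → −$903M.
Currency withdrawal $186 million: just a shift between currency and reserves — both are base money → 0.
Asset purchase (from non-banks) $598 million: Bank of Canada balance sheet expands → +$598M.
Net: −903 + 0 + 598 = -$305 million.

-$305 million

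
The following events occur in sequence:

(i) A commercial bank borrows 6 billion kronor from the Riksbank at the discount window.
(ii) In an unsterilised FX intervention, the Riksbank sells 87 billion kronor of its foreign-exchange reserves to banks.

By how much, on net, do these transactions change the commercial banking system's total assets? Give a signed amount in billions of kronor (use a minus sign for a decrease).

Riksbank balance sheet:
  Assets:      Loans to banks +6B, Foreign assets −87B
  Liabilities: Bank reserves −81B
Commercial banking system:
  Assets:      Reserves at CB −81B, Foreign assets +87B
  Liabilities: Borrowings from CB +6B
Change in total bank assets = +6 billion.

+6 billion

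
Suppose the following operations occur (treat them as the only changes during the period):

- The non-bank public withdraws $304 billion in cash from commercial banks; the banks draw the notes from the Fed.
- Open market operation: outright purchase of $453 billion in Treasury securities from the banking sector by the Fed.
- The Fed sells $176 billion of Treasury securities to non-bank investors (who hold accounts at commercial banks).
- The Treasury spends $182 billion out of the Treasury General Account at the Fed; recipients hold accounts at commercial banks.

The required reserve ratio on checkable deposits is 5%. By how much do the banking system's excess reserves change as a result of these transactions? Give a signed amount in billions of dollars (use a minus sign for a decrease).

Currency withdrawal $304 billion: reserves −$304B, deposits −$304B.
OMO purchase (from banks) $453 billion: reserves +$453B, deposits 0.
Asset sale (to non-banks) $176 billion: reserves −$176B, deposits −$176B.
Government spending $182 billion: reserves +$182B, deposits +$182B.
Totals: Δreserves = +$155B, Δdeposits = −$298B.
Δrequired reserves = 5% × −$298B = −$14.9B.
Δexcess reserves = Δreserves − Δrequired = +$155B − (−$14.9B) = +$169.9 billion.

+$169.9 billion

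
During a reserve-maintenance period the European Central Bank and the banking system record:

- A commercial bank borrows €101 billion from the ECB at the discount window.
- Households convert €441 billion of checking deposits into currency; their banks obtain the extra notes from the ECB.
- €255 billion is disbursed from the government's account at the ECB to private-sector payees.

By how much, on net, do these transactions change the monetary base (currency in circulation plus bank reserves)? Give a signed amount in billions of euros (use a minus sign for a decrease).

Discount-window loan €101 billion: ECB balance sheet expands → +€101B.
Currency withdrawal €441 billion: just a shift between currency and reserves — both are base money → 0.
Government spending €255 billion: a non-base liability converts back to reserves → +€255B.
Net: 101 + 0 + 255 = +€356 billion.

+€356 billion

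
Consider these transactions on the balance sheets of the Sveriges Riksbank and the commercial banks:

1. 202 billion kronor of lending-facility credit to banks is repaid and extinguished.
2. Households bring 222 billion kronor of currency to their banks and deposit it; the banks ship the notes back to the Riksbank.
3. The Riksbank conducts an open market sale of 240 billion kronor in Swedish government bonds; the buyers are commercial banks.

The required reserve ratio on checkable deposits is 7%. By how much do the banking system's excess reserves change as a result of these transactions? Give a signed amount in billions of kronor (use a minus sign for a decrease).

Discount-window repayment 202 billion kronor: reserves −202B, deposits 0.
Currency deposit 222 billion kronor: reserves +222B, deposits +222B.
OMO sale (to banks) 240 billion kronor: reserves −240B, deposits 0.
Totals: Δreserves = −220B, Δdeposits = +222B.
Δrequired reserves = 7% × +222B = +15.54B.
Δexcess reserves = Δreserves − Δrequired = −220B − (+15.54B) = -235.54 billion.

-235.54 billion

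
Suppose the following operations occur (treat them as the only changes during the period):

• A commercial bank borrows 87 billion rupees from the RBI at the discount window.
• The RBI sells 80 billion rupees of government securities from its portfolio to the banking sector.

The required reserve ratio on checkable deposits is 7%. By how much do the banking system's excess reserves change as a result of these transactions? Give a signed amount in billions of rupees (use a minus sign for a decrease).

Discount-window loan 87 billion rupees: reserves +87B, deposits 0.
OMO sale (to banks) 80 billion rupees: reserves −80B, deposits 0.
Totals: Δreserves = +7B, Δdeposits = 0.
Δrequired reserves = 7% × 0 = 0.
Δexcess reserves = Δreserves − Δrequired = +7B − (0) = +7 billion.

+7 billion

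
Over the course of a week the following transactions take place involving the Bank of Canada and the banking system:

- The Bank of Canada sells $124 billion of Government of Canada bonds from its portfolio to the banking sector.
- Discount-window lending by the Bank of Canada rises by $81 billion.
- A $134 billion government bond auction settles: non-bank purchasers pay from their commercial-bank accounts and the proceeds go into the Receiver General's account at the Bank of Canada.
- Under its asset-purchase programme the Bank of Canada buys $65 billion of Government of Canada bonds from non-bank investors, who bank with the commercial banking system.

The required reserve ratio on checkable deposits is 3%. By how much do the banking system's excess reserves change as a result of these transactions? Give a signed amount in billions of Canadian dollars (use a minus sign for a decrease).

OMO sale (to banks) $124 billion: reserves −$124B, deposits 0.
Discount-window loan $81 billion: reserves +$81B, deposits 0.
Government account inflow $134 billion: reserves −$134B, deposits −$134B.
Asset purchase (from non-banks) $65 billion: reserves +$65B, deposits +$65B.
Totals: Δreserves = −$112B, Δdeposits = −$69B.
Δrequired reserves = 3% × −$69B = −$2.07B.
Δexcess reserves = Δreserves − Δrequired = −$112B − (−$2.07B) = -$109.93 billion.

-$109.93 billion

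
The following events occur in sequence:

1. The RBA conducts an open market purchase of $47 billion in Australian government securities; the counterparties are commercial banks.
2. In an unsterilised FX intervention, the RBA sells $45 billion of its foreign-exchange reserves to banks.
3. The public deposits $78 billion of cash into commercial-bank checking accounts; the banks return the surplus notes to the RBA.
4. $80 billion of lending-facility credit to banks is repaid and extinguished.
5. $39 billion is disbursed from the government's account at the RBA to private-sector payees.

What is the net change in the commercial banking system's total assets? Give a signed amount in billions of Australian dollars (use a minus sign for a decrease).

RBA balance sheet:
  Assets:      Securities +$47B, Loans to banks −$80B, Foreign assets −$45B
  Liabilities: Bank reserves +$39B, Currency in circulation −$78B, Government deposits −$39B
Commercial banking system:
  Assets:      Reserves at CB +$39B, Securities −$47B, Foreign assets +$45B
  Liabilities: Checkable deposits +$117B, Borrowings from CB −$80B
Change in total bank assets = +$37 billion.

+$37 billion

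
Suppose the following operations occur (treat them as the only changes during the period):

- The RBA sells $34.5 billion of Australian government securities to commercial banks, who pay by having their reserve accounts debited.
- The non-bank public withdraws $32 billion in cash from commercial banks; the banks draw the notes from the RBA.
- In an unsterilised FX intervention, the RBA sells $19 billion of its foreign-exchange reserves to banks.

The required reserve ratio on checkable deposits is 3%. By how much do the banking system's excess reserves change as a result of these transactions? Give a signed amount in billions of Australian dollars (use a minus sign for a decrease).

OMO sale (to banks) $34.5 billion: reserves −$34.5B, deposits 0.
Currency withdrawal $32 billion: reserves −$32B, deposits −$32B.
FX sale $19 billion: reserves −$19B, deposits 0.
Totals: Δreserves = −$85.5B, Δdeposits = −$32B.
Δrequired reserves = 3% × −$32B = −$0.96B.
Δexcess reserves = Δreserves − Δrequired = −$85.5B − (−$0.96B) = -$84.54 billion.

-$84.54 billion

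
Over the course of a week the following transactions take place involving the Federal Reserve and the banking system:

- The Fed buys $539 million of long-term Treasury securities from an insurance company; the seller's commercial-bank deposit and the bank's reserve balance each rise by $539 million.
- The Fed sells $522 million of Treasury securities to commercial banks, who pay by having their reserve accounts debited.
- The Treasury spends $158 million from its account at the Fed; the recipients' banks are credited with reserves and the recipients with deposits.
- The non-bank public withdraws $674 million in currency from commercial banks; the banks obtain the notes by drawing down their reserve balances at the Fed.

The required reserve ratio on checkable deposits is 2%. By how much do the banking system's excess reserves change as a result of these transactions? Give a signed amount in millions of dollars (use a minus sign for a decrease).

-$499.46 million

Asset purchase (from non-banks) $539 million: reserves +$539M, deposits +$539M.
OMO sale (to banks) $522 million: reserves −$522M, deposits 0.
Government spending $158 million: reserves +$158M, deposits +$158M.
Currency withdrawal $674 million: reserves −$674M, deposits −$674M.
Totals: Δreserves = −$499M, Δdeposits = +$23M.
Δrequired reserves = 2% × +$23M = +$0.46M.
Δexcess reserves = Δreserves − Δrequired = −$499M − (+$0.46M) = -$499.46 million.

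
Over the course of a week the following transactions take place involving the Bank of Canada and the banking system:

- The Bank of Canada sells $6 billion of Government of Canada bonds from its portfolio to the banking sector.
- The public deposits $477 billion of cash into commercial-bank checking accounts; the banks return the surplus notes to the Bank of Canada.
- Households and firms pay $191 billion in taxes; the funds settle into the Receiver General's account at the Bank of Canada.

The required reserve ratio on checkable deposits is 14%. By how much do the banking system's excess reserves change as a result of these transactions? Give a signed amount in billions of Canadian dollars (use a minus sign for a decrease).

OMO sale (to banks) $6 billion: reserves −$6B, deposits 0.
Currency deposit $477 billion: reserves +$477B, deposits +$477B.
Government account inflow $191 billion: reserves −$191B, deposits −$191B.
Totals: Δreserves = +$280B, Δdeposits = +$286B.
Δrequired reserves = 14% × +$286B = +$40.04B.
Δexcess reserves = Δreserves − Δrequired = +$280B − (+$40.04B) = +$239.96 billion.

+$239.96 billion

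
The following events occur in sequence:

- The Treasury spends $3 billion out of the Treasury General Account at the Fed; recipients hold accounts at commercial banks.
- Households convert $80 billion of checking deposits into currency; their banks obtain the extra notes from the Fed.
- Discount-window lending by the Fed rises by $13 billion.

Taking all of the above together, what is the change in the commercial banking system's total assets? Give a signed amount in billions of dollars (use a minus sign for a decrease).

-$64 billion

Fed balance sheet:
  Assets:      Loans to banks +$13B
  Liabilities: Bank reserves −$64B, Currency in circulation +$80B, Government deposits −$3B
Commercial banking system:
  Assets:      Reserves at CB −$64B
  Liabilities: Checkable deposits −$77B, Borrowings from CB +$13B
Change in total bank assets = -$64 billion.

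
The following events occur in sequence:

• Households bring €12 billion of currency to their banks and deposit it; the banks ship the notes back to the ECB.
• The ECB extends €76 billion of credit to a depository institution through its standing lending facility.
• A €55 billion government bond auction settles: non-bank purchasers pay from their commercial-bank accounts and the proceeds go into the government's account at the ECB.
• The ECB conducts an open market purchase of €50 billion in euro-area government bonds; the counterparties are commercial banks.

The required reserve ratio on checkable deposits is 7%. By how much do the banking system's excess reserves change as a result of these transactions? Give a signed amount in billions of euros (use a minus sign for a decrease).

Currency deposit €12 billion: reserves +€12B, deposits +€12B.
Discount-window loan €76 billion: reserves +€76B, deposits 0.
Government account inflow €55 billion: reserves −€55B, deposits −€55B.
OMO purchase (from banks) €50 billion: reserves +€50B, deposits 0.
Totals: Δreserves = +€83B, Δdeposits = −€43B.
Δrequired reserves = 7% × −€43B = −€3.01B.
Δexcess reserves = Δreserves − Δrequired = +€83B − (−€3.01B) = +€86.01 billion.

+€86.01 billion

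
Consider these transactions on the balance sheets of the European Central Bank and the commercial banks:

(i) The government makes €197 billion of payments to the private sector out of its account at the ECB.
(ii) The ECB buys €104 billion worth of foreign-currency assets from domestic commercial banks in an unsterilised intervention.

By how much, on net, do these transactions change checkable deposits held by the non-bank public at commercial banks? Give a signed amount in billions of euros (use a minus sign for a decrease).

+€197 billion

Government spending €197 billion: non-bank counterparties' bank balances rise → +€197B.
FX purchase €104 billion: the counterparty is a bank, so public deposits are unchanged → 0.
Net: 197 + 0 = +€197 billion.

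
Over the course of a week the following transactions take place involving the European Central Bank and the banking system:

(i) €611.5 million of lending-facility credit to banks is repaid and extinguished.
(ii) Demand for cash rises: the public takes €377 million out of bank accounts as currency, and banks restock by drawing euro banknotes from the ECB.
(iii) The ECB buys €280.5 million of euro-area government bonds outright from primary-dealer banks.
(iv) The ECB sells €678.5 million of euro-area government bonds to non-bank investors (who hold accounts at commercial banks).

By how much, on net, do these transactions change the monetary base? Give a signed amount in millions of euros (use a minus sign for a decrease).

-€1009.5 million

ECB balance sheet:
  Assets:      Securities −€398M, Loans to banks −€611.5M
  Liabilities: Bank reserves −€1386.5M, Currency in circulation +€377M
Monetary base = currency + reserves: +€377M + (−€1386.5M) = -€1009.5 million.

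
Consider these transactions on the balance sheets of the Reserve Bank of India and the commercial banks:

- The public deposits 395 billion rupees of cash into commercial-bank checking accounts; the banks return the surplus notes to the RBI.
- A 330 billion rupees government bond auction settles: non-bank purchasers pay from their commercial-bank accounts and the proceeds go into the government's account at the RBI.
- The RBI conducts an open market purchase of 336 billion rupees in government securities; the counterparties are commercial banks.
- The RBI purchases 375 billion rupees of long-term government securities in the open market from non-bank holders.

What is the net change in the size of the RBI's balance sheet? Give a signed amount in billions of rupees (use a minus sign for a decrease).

+711 billion

Currency deposit 395 billion rupees: only the composition of liabilities changes → 0.
Government account inflow 330 billion rupees: only the composition of liabilities changes → 0.
OMO purchase (from banks) 336 billion rupees: an RBI asset is acquired → +336B.
Asset purchase (from non-banks) 375 billion rupees: an RBI asset is acquired → +375B.
Net: 0 + 0 + 336 + 375 = +711 billion.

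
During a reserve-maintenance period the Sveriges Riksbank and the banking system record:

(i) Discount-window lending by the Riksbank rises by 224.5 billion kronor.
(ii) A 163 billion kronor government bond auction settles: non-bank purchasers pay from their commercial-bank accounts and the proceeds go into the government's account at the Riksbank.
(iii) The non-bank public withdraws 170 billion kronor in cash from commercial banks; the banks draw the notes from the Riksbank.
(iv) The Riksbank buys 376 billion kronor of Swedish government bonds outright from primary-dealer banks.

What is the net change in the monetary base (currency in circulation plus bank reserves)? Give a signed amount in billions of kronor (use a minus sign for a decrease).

Riksbank balance sheet:
  Assets:      Securities +376B, Loans to banks +224.5B
  Liabilities: Bank reserves +267.5B, Currency in circulation +170B, Government deposits +163B
Commercial banking system:
  Assets:      Reserves at CB +267.5B, Securities −376B
  Liabilities: Checkable deposits −333B, Borrowings from CB +224.5B
Monetary base = currency + reserves: +170B + (+267.5B) = +437.5 billion.

+437.5 billion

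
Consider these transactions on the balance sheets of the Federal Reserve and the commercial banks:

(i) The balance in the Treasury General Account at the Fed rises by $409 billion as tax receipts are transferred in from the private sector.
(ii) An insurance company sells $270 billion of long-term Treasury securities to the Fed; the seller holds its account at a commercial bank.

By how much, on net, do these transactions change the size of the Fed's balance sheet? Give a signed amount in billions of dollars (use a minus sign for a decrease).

Government account inflow $409 billion: only the composition of liabilities changes → 0.
Asset purchase (from non-banks) $270 billion: a Fed asset is acquired → +$270B.
Net: 0 + 270 = +$270 billion.

+$270 billion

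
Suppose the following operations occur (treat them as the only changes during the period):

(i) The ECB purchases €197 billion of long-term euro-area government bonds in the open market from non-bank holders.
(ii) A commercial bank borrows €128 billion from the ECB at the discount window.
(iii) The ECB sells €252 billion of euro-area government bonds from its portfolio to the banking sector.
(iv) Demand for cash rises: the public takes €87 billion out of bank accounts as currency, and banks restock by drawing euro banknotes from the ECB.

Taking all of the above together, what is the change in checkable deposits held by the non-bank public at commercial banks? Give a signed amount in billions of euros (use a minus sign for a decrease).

+€110 billion

Asset purchase (from non-banks) €197 billion: non-bank counterparties' bank balances rise → +€197B.
Discount-window loan €128 billion: the counterparty is a bank, so public deposits are unchanged → 0.
OMO sale (to banks) €252 billion: the counterparty is a bank, so public deposits are unchanged → 0.
Currency withdrawal €87 billion: non-bank counterparties' bank balances fall → −€87B.
Net: 197 + 0 + 0 − 87 = +€110 billion.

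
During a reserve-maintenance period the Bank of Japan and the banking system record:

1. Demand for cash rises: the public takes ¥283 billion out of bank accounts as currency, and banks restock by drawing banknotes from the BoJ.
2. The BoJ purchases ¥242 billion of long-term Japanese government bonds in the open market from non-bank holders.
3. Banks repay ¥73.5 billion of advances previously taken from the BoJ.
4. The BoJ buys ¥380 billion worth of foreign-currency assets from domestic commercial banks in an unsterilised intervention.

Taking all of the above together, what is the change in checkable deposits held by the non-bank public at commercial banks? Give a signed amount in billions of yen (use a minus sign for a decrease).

-¥41 billion

BoJ balance sheet:
  Assets:      Securities +¥242B, Loans to banks −¥73.5B, Foreign assets +¥380B
  Liabilities: Bank reserves +¥265.5B, Currency in circulation +¥283B
Commercial banking system:
  Assets:      Reserves at CB +¥265.5B, Foreign assets −¥380B
  Liabilities: Checkable deposits −¥41B, Borrowings from CB −¥73.5B
So the change in checkable deposits held by the non-bank public at commercial banks is -¥41 billion.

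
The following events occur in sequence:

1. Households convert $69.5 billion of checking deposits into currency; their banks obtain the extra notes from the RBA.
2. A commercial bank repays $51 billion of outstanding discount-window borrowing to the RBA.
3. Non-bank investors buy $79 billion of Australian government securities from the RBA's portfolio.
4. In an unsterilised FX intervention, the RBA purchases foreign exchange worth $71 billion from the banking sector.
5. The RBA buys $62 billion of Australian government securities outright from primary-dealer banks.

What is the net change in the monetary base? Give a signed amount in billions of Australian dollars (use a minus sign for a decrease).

+$3 billion

RBA balance sheet:
  Assets:      Securities −$17B, Loans to banks −$51B, Foreign assets +$71B
  Liabilities: Bank reserves −$66.5B, Currency in circulation +$69.5B
Commercial banking system:
  Assets:      Reserves at CB −$66.5B, Securities −$62B, Foreign assets −$71B
  Liabilities: Checkable deposits −$148.5B, Borrowings from CB −$51B
Monetary base = currency + reserves: +$69.5B + (−$66.5B) = +$3 billion.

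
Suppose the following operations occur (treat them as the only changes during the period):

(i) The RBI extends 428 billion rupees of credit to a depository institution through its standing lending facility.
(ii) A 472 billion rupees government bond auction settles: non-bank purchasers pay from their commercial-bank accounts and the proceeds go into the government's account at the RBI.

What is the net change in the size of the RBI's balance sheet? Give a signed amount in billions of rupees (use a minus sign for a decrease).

RBI balance sheet:
  Assets:      Loans to banks +428B
  Liabilities: Bank reserves −44B, Government deposits +472B
Commercial banking system:
  Assets:      Reserves at CB −44B
  Liabilities: Checkable deposits −472B, Borrowings from CB +428B
Change in total RBI assets = +428 billion.

+428 billion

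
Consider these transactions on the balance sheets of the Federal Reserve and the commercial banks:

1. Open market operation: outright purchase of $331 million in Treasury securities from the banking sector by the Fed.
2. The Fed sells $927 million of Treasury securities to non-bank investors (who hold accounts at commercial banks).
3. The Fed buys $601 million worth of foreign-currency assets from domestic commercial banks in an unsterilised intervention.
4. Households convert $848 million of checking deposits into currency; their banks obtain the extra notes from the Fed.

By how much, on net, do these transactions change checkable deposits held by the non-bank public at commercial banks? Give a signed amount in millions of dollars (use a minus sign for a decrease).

-$1775 million

OMO purchase (from banks) $331 million: the counterparty is a bank, so public deposits are unchanged → 0.
Asset sale (to non-banks) $927 million: non-bank counterparties' bank balances fall → −$927M.
FX purchase $601 million: the counterparty is a bank, so public deposits are unchanged → 0.
Currency withdrawal $848 million: non-bank counterparties' bank balances fall → −$848M.
Net: 0 − 927 + 0 − 848 = -$1775 million.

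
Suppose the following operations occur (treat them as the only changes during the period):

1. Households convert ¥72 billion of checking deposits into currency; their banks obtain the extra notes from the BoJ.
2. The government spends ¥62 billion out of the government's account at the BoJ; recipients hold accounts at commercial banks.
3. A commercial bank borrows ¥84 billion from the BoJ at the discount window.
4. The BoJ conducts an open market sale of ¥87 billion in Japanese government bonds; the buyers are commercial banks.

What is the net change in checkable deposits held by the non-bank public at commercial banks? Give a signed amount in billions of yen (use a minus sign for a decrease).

-¥10 billion

Currency withdrawal ¥72 billion: non-bank counterparties' bank balances fall → −¥72B.
Government spending ¥62 billion: non-bank counterparties' bank balances rise → +¥62B.
Discount-window loan ¥84 billion: the counterparty is a bank, so public deposits are unchanged → 0.
OMO sale (to banks) ¥87 billion: the counterparty is a bank, so public deposits are unchanged → 0.
Net: −72 + 62 + 0 + 0 = -¥10 billion.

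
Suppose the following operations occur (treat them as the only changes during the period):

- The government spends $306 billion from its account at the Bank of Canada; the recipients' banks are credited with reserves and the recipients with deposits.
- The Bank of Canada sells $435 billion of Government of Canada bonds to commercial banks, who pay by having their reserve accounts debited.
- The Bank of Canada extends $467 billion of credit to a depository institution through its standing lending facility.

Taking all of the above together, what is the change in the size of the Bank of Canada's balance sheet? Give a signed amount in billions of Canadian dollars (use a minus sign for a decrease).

+$32 billion

Bank of Canada balance sheet:
  Assets:      Securities −$435B, Loans to banks +$467B
  Liabilities: Bank reserves +$338B, Government deposits −$306B
Change in total Bank of Canada assets = +$32 billion.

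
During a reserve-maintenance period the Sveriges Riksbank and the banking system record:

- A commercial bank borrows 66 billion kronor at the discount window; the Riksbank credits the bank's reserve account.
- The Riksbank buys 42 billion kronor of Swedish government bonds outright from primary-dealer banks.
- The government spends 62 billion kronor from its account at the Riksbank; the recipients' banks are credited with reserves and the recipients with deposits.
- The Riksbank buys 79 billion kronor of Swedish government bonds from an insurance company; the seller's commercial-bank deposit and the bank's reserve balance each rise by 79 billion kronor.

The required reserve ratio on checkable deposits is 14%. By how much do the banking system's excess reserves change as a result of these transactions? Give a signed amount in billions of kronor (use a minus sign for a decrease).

Discount-window loan 66 billion kronor: reserves +66B, deposits 0.
OMO purchase (from banks) 42 billion kronor: reserves +42B, deposits 0.
Government spending 62 billion kronor: reserves +62B, deposits +62B.
Asset purchase (from non-banks) 79 billion kronor: reserves +79B, deposits +79B.
Totals: Δreserves = +249B, Δdeposits = +141B.
Δrequired reserves = 14% × +141B = +19.74B.
Δexcess reserves = Δreserves − Δrequired = +249B − (+19.74B) = +229.26 billion.

+229.26 billion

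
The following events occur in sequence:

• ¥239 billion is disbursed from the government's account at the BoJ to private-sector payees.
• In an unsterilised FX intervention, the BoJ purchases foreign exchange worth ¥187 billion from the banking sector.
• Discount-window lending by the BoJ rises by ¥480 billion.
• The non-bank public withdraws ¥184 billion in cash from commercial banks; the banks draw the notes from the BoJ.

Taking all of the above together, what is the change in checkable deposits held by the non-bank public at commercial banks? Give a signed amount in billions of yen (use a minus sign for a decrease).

+¥55 billion

BoJ balance sheet:
  Assets:      Loans to banks +¥480B, Foreign assets +¥187B
  Liabilities: Bank reserves +¥722B, Currency in circulation +¥184B, Government deposits −¥239B
Commercial banking system:
  Assets:      Reserves at CB +¥722B, Foreign assets −¥187B
  Liabilities: Checkable deposits +¥55B, Borrowings from CB +¥480B
So the change in checkable deposits held by the non-bank public at commercial banks is +¥55 billion.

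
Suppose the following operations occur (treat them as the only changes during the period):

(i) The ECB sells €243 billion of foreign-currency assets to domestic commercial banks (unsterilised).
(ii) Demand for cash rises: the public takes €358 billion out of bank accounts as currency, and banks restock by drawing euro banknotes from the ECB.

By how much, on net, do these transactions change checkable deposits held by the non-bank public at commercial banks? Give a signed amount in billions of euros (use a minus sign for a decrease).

ECB balance sheet:
  Assets:      Foreign assets −€243B
  Liabilities: Bank reserves −€601B, Currency in circulation +€358B
Commercial banking system:
  Assets:      Reserves at CB −€601B, Foreign assets +€243B
  Liabilities: Checkable deposits −€358B
So the change in checkable deposits held by the non-bank public at commercial banks is -€358 billion.

-€358 billion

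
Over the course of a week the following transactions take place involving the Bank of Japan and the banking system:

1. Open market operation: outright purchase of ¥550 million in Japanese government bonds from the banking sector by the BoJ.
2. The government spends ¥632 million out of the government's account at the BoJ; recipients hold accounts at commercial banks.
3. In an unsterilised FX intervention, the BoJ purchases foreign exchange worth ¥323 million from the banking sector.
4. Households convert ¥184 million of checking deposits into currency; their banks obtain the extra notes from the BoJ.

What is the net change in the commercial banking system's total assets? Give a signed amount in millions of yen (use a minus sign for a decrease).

OMO purchase (from banks) ¥550 million: just an asset swap on bank balance sheets → 0.
Government spending ¥632 million: bank balance sheets expand → +¥632M.
FX purchase ¥323 million: just an asset swap on bank balance sheets → 0.
Currency withdrawal ¥184 million: bank balance sheets shrink → −¥184M.
Net: 0 + 632 + 0 − 184 = +¥448 million.

+¥448 million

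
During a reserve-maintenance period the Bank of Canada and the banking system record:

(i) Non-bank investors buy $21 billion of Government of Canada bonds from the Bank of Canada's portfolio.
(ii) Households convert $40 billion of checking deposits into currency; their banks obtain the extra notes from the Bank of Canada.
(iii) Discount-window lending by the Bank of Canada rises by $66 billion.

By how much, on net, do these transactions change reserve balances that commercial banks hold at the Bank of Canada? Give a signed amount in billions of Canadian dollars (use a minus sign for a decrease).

Bank of Canada balance sheet:
  Assets:      Securities −$21B, Loans to banks +$66B
  Liabilities: Bank reserves +$5B, Currency in circulation +$40B
So the change in reserve balances that commercial banks hold at the Bank of Canada is +$5 billion.

+$5 billion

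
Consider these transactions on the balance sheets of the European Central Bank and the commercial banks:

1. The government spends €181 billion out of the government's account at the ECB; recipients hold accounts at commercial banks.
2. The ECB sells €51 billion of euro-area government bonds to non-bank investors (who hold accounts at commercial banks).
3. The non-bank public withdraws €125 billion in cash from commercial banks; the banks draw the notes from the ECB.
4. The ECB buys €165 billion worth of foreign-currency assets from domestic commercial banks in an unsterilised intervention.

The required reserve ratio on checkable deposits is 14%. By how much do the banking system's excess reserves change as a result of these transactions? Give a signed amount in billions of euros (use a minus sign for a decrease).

Government spending €181 billion: reserves +€181B, deposits +€181B.
Asset sale (to non-banks) €51 billion: reserves −€51B, deposits −€51B.
Currency withdrawal €125 billion: reserves −€125B, deposits −€125B.
FX purchase €165 billion: reserves +€165B, deposits 0.
Totals: Δreserves = +€170B, Δdeposits = +€5B.
Δrequired reserves = 14% × +€5B = +€0.7B.
Δexcess reserves = Δreserves − Δrequired = +€170B − (+€0.7B) = +€169.3 billion.

+€169.3 billion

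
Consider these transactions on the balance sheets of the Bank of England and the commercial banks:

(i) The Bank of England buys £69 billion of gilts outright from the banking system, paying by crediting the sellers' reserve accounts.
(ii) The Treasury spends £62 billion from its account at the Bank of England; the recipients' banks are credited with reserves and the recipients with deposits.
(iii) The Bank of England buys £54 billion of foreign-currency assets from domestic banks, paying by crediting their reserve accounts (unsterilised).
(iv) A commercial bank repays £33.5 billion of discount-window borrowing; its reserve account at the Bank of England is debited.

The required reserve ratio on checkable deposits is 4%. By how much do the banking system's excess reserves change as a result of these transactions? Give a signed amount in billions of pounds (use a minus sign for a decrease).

OMO purchase (from banks) £69 billion: reserves +£69B, deposits 0.
Government spending £62 billion: reserves +£62B, deposits +£62B.
FX purchase £54 billion: reserves +£54B, deposits 0.
Discount-window repayment £33.5 billion: reserves −£33.5B, deposits 0.
Totals: Δreserves = +£151.5B, Δdeposits = +£62B.
Δrequired reserves = 4% × +£62B = +£2.48B.
Δexcess reserves = Δreserves − Δrequired = +£151.5B − (+£2.48B) = +£149.02 billion.

+£149.02 billion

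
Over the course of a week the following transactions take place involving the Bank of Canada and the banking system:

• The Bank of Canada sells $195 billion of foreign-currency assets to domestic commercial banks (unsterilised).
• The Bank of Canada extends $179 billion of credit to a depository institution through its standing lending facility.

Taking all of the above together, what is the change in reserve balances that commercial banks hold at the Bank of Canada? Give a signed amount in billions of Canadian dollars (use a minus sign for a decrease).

-$16 billion

Bank of Canada balance sheet:
  Assets:      Loans to banks +$179B, Foreign assets −$195B
  Liabilities: Bank reserves −$16B
So the change in reserve balances that commercial banks hold at the Bank of Canada is -$16 billion.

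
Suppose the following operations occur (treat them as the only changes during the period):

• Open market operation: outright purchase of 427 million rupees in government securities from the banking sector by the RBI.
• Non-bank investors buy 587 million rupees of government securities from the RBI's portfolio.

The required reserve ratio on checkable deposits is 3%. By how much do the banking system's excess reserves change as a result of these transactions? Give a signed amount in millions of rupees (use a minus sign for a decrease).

-142.39 million

OMO purchase (from banks) 427 million rupees: reserves +427M, deposits 0.
Asset sale (to non-banks) 587 million rupees: reserves −587M, deposits −587M.
Totals: Δreserves = −160M, Δdeposits = −587M.
Δrequired reserves = 3% × −587M = −17.61M.
Δexcess reserves = Δreserves − Δrequired = −160M − (−17.61M) = -142.39 million.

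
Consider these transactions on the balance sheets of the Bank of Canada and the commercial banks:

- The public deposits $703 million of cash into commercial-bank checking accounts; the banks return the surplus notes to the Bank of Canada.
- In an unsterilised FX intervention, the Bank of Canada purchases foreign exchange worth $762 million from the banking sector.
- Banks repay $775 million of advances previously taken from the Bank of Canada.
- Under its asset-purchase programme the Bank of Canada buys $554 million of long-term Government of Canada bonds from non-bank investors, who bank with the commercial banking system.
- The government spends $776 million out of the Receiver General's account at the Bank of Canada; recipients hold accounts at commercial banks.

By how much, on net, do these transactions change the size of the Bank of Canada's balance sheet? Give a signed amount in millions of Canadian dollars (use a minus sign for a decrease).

Currency deposit $703 million: only the composition of liabilities changes → 0.
FX purchase $762 million: a Bank of Canada asset is acquired → +$762M.
Discount-window repayment $775 million: a Bank of Canada asset is shed → −$775M.
Asset purchase (from non-banks) $554 million: a Bank of Canada asset is acquired → +$554M.
Government spending $776 million: only the composition of liabilities changes → 0.
Net: 0 + 762 − 775 + 554 + 0 = +$541 million.

+$541 million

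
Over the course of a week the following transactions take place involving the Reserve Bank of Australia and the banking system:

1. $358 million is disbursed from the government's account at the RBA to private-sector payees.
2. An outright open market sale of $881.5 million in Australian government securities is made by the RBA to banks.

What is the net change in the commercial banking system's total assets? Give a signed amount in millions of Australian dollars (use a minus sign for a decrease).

Government spending $358 million: bank balance sheets expand → +$358M.
OMO sale (to banks) $881.5 million: just an asset swap on bank balance sheets → 0.
Net: 358 + 0 = +$358 million.

+$358 million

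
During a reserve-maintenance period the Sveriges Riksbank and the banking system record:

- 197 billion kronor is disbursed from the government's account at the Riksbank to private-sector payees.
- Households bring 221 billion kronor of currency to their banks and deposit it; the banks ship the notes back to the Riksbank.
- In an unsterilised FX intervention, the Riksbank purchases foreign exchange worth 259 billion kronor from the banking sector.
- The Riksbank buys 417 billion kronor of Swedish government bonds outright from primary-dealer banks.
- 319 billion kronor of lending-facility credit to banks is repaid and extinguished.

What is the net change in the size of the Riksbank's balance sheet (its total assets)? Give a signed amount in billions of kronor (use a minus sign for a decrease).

+357 billion

Riksbank balance sheet:
  Assets:      Securities +417B, Loans to banks −319B, Foreign assets +259B
  Liabilities: Bank reserves +775B, Currency in circulation −221B, Government deposits −197B
Commercial banking system:
  Assets:      Reserves at CB +775B, Securities −417B, Foreign assets −259B
  Liabilities: Checkable deposits +418B, Borrowings from CB −319B
Change in total Riksbank assets = +357 billion.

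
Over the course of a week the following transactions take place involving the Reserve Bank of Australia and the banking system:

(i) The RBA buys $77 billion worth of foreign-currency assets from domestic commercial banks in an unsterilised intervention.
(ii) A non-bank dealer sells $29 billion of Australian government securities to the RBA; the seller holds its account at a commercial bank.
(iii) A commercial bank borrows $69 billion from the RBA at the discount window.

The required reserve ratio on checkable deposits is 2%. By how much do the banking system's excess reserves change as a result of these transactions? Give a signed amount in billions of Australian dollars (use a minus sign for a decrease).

FX purchase $77 billion: reserves +$77B, deposits 0.
Asset purchase (from non-banks) $29 billion: reserves +$29B, deposits +$29B.
Discount-window loan $69 billion: reserves +$69B, deposits 0.
Totals: Δreserves = +$175B, Δdeposits = +$29B.
Δrequired reserves = 2% × +$29B = +$0.58B.
Δexcess reserves = Δreserves − Δrequired = +$175B − (+$0.58B) = +$174.42 billion.

+$174.42 billion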